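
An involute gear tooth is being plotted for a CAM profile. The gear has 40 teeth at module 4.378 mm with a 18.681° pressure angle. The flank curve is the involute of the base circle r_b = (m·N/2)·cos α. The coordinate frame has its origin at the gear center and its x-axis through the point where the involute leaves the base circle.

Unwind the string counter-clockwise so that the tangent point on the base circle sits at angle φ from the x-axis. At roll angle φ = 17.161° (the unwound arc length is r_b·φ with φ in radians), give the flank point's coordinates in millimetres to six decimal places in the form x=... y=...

x=86.584590 y=0.736272

pitch radius r_p = m·N/2 = 4.378·40/2 = 87.560000
base radius r_b = r_p·cos α = 87.560000·cos 18.681° = 82.947037
roll angle φ = 17.161° = 0.29951595 rad
x = r_b·(cos φ + φ·sin φ) = 82.947037·(0.95547942 + 0.29951595·0.29505774) = 86.584590
y = r_b·(sin φ − φ·cos φ) = 82.947037·(0.29505774 − 0.29951595·0.95547942) = 0.736272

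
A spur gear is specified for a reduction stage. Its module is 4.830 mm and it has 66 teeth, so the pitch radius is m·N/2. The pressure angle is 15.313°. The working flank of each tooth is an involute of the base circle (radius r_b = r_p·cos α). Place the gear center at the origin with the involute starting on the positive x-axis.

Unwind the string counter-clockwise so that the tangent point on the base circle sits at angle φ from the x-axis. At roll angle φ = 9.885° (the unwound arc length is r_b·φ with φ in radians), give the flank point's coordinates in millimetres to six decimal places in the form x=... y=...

x=156.002180 y=0.262367

pitch radius r_p = m·N/2 = 4.830·66/2 = 159.390000
base radius r_b = r_p·cos α = 159.390000·cos 15.313° = 153.731260
roll angle φ = 9.885° = 0.17252580 rad
x = r_b·(cos φ + φ·sin φ) = 153.731260·(0.98515430 + 0.17252580·0.17167119) = 156.002180
y = r_b·(sin φ − φ·cos φ) = 153.731260·(0.17167119 − 0.17252580·0.98515430) = 0.262367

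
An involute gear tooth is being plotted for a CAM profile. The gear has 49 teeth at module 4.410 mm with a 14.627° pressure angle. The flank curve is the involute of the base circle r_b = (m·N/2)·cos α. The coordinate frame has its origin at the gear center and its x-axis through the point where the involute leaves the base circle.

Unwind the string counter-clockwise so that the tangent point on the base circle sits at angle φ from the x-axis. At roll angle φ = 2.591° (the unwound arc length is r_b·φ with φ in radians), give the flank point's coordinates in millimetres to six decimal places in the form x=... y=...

x=104.650132 y=0.003222

pitch radius r_p = m·N/2 = 4.410·49/2 = 108.045000
base radius r_b = r_p·cos α = 108.045000·cos 14.627° = 104.543292
roll angle φ = 2.591° = 0.04522148 rad
x = r_b·(cos φ + φ·sin φ) = 104.543292·(0.99897768 + 0.04522148·0.04520607) = 104.650132
y = r_b·(sin φ − φ·cos φ) = 104.543292·(0.04520607 − 0.04522148·0.99897768) = 0.003222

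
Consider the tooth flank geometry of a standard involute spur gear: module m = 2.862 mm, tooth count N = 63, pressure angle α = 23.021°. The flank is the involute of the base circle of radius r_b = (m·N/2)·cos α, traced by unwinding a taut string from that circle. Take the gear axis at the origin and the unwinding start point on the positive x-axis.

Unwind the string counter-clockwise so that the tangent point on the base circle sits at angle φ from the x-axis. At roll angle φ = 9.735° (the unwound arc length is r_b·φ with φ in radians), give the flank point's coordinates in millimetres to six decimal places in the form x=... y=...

x=84.162393 y=0.135271

pitch radius r_p = m·N/2 = 2.862·63/2 = 90.153000
base radius r_b = r_p·cos α = 90.153000·cos 23.021° = 82.973358
roll angle φ = 9.735° = 0.16990780 rad
x = r_b·(cos φ + φ·sin φ) = 82.973358·(0.98560036 + 0.16990780·0.16909148) = 84.162393
y = r_b·(sin φ − φ·cos φ) = 82.973358·(0.16909148 − 0.16990780·0.98560036) = 0.135271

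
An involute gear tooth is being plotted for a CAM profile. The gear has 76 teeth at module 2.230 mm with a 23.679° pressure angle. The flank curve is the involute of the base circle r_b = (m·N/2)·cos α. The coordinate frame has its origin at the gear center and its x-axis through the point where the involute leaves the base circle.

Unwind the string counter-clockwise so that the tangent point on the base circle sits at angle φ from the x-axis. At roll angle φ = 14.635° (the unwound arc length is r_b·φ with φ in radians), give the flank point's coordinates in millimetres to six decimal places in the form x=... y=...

pitch radius r_p = m·N/2 = 2.230·76/2 = 84.740000
base radius r_b = r_p·cos α = 84.740000·cos 23.679° = 77.605727
roll angle φ = 14.635° = 0.25542894 rad
x = r_b·(cos φ + φ·sin φ) = 77.605727·(0.96755501 + 0.25542894·0.25266045) = 80.096234
y = r_b·(sin φ − φ·cos φ) = 77.605727·(0.25266045 − 0.25542894·0.96755501) = 0.428299

x=80.096234 y=0.428299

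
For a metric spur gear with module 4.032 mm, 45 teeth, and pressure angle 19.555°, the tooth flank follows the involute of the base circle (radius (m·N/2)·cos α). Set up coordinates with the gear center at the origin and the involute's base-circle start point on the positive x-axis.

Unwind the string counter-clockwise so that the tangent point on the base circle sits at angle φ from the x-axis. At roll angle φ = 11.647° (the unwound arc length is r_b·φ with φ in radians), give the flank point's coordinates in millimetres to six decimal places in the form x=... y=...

pitch radius r_p = m·N/2 = 4.032·45/2 = 90.720000
base radius r_b = r_p·cos α = 90.720000·cos 19.555° = 85.487327
roll angle φ = 11.647° = 0.20327850 rad
x = r_b·(cos φ + φ·sin φ) = 85.487327·(0.97940997 + 0.20327850·0.20188140) = 87.235383
y = r_b·(sin φ − φ·cos φ) = 85.487327·(0.20188140 − 0.20327850·0.97940997) = 0.238374

x=87.235383 y=0.238374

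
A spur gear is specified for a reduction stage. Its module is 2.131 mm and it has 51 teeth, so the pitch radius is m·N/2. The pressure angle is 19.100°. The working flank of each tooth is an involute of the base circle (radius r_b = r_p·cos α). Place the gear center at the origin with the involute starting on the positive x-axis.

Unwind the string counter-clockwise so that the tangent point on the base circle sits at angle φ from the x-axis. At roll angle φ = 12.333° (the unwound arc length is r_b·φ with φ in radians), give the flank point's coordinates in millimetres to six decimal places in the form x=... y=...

x=52.524834 y=0.169916

pitch radius r_p = m·N/2 = 2.131·51/2 = 54.340500
base radius r_b = r_p·cos α = 54.340500·cos 19.100° = 51.348996
roll angle φ = 12.333° = 0.21525146 rad
x = r_b·(cos φ + φ·sin φ) = 51.348996·(0.97692272 + 0.21525146·0.21359309) = 52.524834
y = r_b·(sin φ − φ·cos φ) = 51.348996·(0.21359309 − 0.21525146·0.97692272) = 0.169916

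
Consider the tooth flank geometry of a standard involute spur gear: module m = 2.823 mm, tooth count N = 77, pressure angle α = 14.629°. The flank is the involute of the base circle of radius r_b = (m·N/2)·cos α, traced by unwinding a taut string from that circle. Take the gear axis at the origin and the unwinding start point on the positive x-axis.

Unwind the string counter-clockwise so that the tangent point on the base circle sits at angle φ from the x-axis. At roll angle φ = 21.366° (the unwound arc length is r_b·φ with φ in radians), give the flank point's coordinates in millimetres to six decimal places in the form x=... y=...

x=112.221736 y=1.792620

pitch radius r_p = m·N/2 = 2.823·77/2 = 108.685500
base radius r_b = r_p·cos α = 108.685500·cos 14.629° = 105.162075
roll angle φ = 21.366° = 0.37290705 rad
x = r_b·(cos φ + φ·sin φ) = 105.162075·(0.93127217 + 0.37290705·0.36432422) = 112.221736
y = r_b·(sin φ − φ·cos φ) = 105.162075·(0.36432422 − 0.37290705·0.93127217) = 1.792620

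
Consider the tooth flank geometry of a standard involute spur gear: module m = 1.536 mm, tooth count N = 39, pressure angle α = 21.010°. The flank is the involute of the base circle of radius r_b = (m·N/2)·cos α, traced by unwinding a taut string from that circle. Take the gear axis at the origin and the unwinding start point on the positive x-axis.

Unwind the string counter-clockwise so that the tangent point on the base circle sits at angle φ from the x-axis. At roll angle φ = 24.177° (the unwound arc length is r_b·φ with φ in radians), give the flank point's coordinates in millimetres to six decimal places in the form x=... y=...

x=30.340313 y=0.687882

pitch radius r_p = m·N/2 = 1.536·39/2 = 29.952000
base radius r_b = r_p·cos α = 29.952000·cos 21.010° = 27.960727
roll angle φ = 24.177° = 0.42196825 rad
x = r_b·(cos φ + φ·sin φ) = 27.960727·(0.91228460 + 0.42196825·0.40955685) = 30.340313
y = r_b·(sin φ − φ·cos φ) = 27.960727·(0.40955685 − 0.42196825·0.91228460) = 0.687882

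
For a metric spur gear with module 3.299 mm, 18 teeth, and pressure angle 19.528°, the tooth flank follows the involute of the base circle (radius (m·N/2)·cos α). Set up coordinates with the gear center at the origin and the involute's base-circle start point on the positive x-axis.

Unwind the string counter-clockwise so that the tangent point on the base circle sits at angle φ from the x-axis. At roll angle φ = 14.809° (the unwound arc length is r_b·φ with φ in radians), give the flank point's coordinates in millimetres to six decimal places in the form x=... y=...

pitch radius r_p = m·N/2 = 3.299·18/2 = 29.691000
base radius r_b = r_p·cos α = 29.691000·cos 19.528° = 27.983122
roll angle φ = 14.809° = 0.25846581 rad
x = r_b·(cos φ + φ·sin φ) = 27.983122·(0.96678325 + 0.25846581·0.25559762) = 28.902269
y = r_b·(sin φ − φ·cos φ) = 27.983122·(0.25559762 − 0.25846581·0.96678325) = 0.159985

x=28.902269 y=0.159985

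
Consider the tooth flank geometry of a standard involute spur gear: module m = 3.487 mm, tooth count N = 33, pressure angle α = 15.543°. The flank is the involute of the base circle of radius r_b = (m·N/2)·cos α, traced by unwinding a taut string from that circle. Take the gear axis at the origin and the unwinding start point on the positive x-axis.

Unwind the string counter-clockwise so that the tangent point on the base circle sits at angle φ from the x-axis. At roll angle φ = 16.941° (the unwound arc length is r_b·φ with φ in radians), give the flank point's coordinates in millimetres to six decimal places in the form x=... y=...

x=57.801733 y=0.473459

pitch radius r_p = m·N/2 = 3.487·33/2 = 57.535500
base radius r_b = r_p·cos α = 57.535500·cos 15.543° = 55.431405
roll angle φ = 16.941° = 0.29567623 rad
x = r_b·(cos φ + φ·sin φ) = 55.431405·(0.95660532 + 0.29567623·0.29138680) = 57.801733
y = r_b·(sin φ − φ·cos φ) = 55.431405·(0.29138680 − 0.29567623·0.95660532) = 0.473459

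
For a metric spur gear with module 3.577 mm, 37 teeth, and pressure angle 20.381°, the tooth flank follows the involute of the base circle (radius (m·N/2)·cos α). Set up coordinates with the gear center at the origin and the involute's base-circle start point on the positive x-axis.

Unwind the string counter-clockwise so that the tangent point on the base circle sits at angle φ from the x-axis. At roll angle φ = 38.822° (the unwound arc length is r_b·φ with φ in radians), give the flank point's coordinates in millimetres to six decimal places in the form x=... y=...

pitch radius r_p = m·N/2 = 3.577·37/2 = 66.174500
base radius r_b = r_p·cos α = 66.174500·cos 20.381° = 62.031813
roll angle φ = 38.822° = 0.67757172 rad
x = r_b·(cos φ + φ·sin φ) = 62.031813·(0.77909731 + 0.67757172·0.62690301) = 74.678180
y = r_b·(sin φ − φ·cos φ) = 62.031813·(0.62690301 − 0.67757172·0.77909731) = 6.141689

x=74.678180 y=6.141689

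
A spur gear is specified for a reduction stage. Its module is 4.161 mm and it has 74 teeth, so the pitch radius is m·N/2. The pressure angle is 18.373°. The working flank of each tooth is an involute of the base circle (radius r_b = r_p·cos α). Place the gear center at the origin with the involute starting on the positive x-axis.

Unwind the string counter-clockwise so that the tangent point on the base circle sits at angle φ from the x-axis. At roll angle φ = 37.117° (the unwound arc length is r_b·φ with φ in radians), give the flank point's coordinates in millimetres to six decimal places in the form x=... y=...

pitch radius r_p = m·N/2 = 4.161·74/2 = 153.957000
base radius r_b = r_p·cos α = 153.957000·cos 18.373° = 146.108988
roll angle φ = 37.117° = 0.64781386 rad
x = r_b·(cos φ + φ·sin φ) = 146.108988·(0.79740492 + 0.64781386·0.60344461) = 173.624920
y = r_b·(sin φ − φ·cos φ) = 146.108988·(0.60344461 − 0.64781386·0.79740492) = 12.693168

x=173.624920 y=12.693168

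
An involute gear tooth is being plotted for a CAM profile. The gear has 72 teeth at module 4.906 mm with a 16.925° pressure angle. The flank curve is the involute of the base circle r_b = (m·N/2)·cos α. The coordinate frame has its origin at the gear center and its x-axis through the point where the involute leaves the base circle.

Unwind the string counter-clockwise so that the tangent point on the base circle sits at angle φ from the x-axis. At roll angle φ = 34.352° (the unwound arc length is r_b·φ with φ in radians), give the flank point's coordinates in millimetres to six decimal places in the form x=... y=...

pitch radius r_p = m·N/2 = 4.906·72/2 = 176.616000
base radius r_b = r_p·cos α = 176.616000·cos 16.925° = 168.966169
roll angle φ = 34.352° = 0.59955550 rad
x = r_b·(cos φ + φ·sin φ) = 168.966169·(0.82558651 + 0.59955550·0.56427556) = 196.659899
y = r_b·(sin φ − φ·cos φ) = 168.966169·(0.56427556 − 0.59955550·0.82558651) = 11.707771

x=196.659899 y=11.707771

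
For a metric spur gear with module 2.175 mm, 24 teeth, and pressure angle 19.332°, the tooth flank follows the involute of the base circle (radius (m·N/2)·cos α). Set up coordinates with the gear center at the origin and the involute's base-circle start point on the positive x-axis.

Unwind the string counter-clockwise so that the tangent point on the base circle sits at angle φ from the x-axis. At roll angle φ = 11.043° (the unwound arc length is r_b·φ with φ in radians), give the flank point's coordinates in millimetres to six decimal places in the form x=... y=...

pitch radius r_p = m·N/2 = 2.175·24/2 = 26.100000
base radius r_b = r_p·cos α = 26.100000·cos 19.332° = 24.628383
roll angle φ = 11.043° = 0.19273671 rad
x = r_b·(cos φ + φ·sin φ) = 24.628383·(0.98148371 + 0.19273671·0.19154564) = 25.081584
y = r_b·(sin φ − φ·cos φ) = 24.628383·(0.19154564 − 0.19273671·0.98148371) = 0.058559

x=25.081584 y=0.058559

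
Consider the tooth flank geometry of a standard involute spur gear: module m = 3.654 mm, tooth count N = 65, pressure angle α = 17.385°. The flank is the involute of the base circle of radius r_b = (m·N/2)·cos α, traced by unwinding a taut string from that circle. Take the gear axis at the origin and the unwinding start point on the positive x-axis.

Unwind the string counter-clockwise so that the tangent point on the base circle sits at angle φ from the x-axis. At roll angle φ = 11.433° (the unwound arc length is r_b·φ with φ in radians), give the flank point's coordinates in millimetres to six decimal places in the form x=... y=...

pitch radius r_p = m·N/2 = 3.654·65/2 = 118.755000
base radius r_b = r_p·cos α = 118.755000·cos 17.385° = 113.330104
roll angle φ = 11.433° = 0.19954349 rad
x = r_b·(cos φ + φ·sin φ) = 113.330104·(0.98015717 + 0.19954349·0.19822190) = 115.563960
y = r_b·(sin φ − φ·cos φ) = 113.330104·(0.19822190 − 0.19954349·0.98015717) = 0.298955

x=115.563960 y=0.298955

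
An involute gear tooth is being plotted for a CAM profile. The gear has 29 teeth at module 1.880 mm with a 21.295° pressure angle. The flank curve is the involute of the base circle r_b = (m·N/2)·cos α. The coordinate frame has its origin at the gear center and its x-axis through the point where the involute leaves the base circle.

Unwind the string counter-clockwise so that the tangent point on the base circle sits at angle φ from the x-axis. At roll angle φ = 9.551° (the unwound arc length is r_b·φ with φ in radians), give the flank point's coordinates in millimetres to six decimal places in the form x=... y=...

x=25.749206 y=0.039108

pitch radius r_p = m·N/2 = 1.880·29/2 = 27.260000
base radius r_b = r_p·cos α = 27.260000·cos 21.295° = 25.398767
roll angle φ = 9.551° = 0.16669640 rad
x = r_b·(cos φ + φ·sin φ) = 25.398767·(0.98613830 + 0.16669640·0.16592545) = 25.749206
y = r_b·(sin φ − φ·cos φ) = 25.398767·(0.16592545 − 0.16669640·0.98613830) = 0.039108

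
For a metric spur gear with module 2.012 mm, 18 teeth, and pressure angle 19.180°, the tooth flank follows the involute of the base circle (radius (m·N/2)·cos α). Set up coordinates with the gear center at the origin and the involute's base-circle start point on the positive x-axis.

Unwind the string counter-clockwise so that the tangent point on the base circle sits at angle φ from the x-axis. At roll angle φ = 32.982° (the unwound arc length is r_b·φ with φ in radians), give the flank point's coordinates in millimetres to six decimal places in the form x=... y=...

x=19.706042 y=1.051841

pitch radius r_p = m·N/2 = 2.012·18/2 = 18.108000
base radius r_b = r_p·cos α = 18.108000·cos 19.180° = 17.102845
roll angle φ = 32.982° = 0.57564449 rad
x = r_b·(cos φ + φ·sin φ) = 17.102845·(0.83884163 + 0.57564449·0.54437553) = 19.706042
y = r_b·(sin φ − φ·cos φ) = 17.102845·(0.54437553 − 0.57564449·0.83884163) = 1.051841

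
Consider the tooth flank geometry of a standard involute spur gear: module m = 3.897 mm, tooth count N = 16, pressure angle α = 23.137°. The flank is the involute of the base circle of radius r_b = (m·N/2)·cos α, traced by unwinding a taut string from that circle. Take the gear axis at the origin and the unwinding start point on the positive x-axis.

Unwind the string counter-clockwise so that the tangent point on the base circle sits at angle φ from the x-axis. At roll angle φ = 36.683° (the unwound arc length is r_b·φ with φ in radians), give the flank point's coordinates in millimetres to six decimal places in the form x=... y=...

pitch radius r_p = m·N/2 = 3.897·16/2 = 31.176000
base radius r_b = r_p·cos α = 31.176000·cos 23.137° = 28.668450
roll angle φ = 36.683° = 0.64023913 rad
x = r_b·(cos φ + φ·sin φ) = 28.668450·(0.80195293 + 0.64023913·0.59738723) = 33.955589
y = r_b·(sin φ − φ·cos φ) = 28.668450·(0.59738723 − 0.64023913·0.80195293) = 2.406590

x=33.955589 y=2.406590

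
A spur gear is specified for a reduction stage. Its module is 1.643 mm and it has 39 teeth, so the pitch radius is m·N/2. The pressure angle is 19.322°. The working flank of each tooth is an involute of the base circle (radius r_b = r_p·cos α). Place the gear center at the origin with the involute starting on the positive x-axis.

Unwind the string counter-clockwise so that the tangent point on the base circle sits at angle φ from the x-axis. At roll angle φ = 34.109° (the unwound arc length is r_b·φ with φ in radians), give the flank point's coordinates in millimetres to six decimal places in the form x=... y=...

pitch radius r_p = m·N/2 = 1.643·39/2 = 32.038500
base radius r_b = r_p·cos α = 32.038500·cos 19.322° = 30.233899
roll angle φ = 34.109° = 0.59531435 rad
x = r_b·(cos φ + φ·sin φ) = 30.233899·(0.82797226 + 0.59531435·0.56076906) = 35.125929
y = r_b·(sin φ − φ·cos φ) = 30.233899·(0.56076906 − 0.59531435·0.82797226) = 2.051832

x=35.125929 y=2.051832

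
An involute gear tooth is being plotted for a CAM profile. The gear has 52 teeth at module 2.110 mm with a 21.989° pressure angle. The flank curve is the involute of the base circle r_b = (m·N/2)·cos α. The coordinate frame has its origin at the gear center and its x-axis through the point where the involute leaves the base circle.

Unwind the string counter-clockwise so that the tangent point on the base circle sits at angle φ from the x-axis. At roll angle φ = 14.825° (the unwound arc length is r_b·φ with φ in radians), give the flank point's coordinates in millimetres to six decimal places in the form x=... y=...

x=52.543679 y=0.291770

pitch radius r_p = m·N/2 = 2.110·52/2 = 54.860000
base radius r_b = r_p·cos α = 54.860000·cos 21.989° = 50.869251
roll angle φ = 14.825° = 0.25874506 rad
x = r_b·(cos φ + φ·sin φ) = 50.869251·(0.96671184 + 0.25874506·0.25586759) = 52.543679
y = r_b·(sin φ − φ·cos φ) = 50.869251·(0.25586759 − 0.25874506·0.96671184) = 0.291770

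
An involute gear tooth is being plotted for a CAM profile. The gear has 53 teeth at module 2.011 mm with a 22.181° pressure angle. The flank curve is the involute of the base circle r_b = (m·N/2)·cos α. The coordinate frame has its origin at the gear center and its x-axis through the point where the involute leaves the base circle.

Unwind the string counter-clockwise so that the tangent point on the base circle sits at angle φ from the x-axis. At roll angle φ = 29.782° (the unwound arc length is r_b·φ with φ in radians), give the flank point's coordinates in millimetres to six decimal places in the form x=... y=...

pitch radius r_p = m·N/2 = 2.011·53/2 = 53.291500
base radius r_b = r_p·cos α = 53.291500·cos 22.181° = 49.347707
roll angle φ = 29.782° = 0.51979396 rad
x = r_b·(cos φ + φ·sin φ) = 49.347707·(0.86792154 + 0.51979396·0.49670132) = 55.570644
y = r_b·(sin φ − φ·cos φ) = 49.347707·(0.49670132 − 0.51979396·0.86792154) = 2.248328

x=55.570644 y=2.248328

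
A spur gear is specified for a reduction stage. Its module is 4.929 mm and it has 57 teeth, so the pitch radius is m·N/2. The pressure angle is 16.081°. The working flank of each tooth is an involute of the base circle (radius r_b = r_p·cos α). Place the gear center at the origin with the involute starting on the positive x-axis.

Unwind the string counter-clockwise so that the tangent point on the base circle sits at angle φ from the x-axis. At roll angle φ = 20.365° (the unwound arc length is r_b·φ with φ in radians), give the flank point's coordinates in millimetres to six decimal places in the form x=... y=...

x=143.238729 y=1.994970

pitch radius r_p = m·N/2 = 4.929·57/2 = 140.476500
base radius r_b = r_p·cos α = 140.476500·cos 16.081° = 134.979804
roll angle φ = 20.365° = 0.35543630 rad
x = r_b·(cos φ + φ·sin φ) = 134.979804·(0.93749475 + 0.35543630·0.34799943) = 143.238729
y = r_b·(sin φ − φ·cos φ) = 134.979804·(0.34799943 − 0.35543630·0.93749475) = 1.994970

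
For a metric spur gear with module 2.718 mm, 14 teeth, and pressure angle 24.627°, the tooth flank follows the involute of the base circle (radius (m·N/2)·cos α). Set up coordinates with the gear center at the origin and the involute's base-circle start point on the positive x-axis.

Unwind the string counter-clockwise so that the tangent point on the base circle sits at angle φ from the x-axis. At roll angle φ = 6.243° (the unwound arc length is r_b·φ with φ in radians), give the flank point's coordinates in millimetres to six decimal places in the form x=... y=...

pitch radius r_p = m·N/2 = 2.718·14/2 = 19.026000
base radius r_b = r_p·cos α = 19.026000·cos 24.627° = 17.295392
roll angle φ = 6.243° = 0.10896091 rad
x = r_b·(cos φ + φ·sin φ) = 17.295392·(0.99406963 + 0.10896091·0.10874543) = 17.397757
y = r_b·(sin φ − φ·cos φ) = 17.295392·(0.10874543 − 0.10896091·0.99406963) = 0.007449

x=17.397757 y=0.007449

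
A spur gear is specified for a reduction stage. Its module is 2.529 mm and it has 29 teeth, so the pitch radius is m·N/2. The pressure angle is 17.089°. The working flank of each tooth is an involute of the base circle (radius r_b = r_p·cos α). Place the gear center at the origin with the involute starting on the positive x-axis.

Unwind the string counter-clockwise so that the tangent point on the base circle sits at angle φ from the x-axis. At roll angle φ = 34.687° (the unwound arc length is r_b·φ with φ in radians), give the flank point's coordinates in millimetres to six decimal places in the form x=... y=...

pitch radius r_p = m·N/2 = 2.529·29/2 = 36.670500
base radius r_b = r_p·cos α = 36.670500·cos 17.089° = 35.051477
roll angle φ = 34.687° = 0.60540236 rad
x = r_b·(cos φ + φ·sin φ) = 35.051477·(0.82227319 + 0.60540236·0.56909297) = 40.898183
y = r_b·(sin φ − φ·cos φ) = 35.051477·(0.56909297 − 0.60540236·0.82227319) = 2.498709

x=40.898183 y=2.498709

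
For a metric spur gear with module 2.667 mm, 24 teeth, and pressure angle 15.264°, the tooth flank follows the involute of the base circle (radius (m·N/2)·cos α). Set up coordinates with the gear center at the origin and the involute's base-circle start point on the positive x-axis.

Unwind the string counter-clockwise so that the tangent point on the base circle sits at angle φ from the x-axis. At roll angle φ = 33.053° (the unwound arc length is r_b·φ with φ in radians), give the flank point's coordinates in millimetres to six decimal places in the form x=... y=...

pitch radius r_p = m·N/2 = 2.667·24/2 = 32.004000
base radius r_b = r_p·cos α = 32.004000·cos 15.264° = 30.874996
roll angle φ = 33.053° = 0.57688368 rad
x = r_b·(cos φ + φ·sin φ) = 30.874996·(0.83816640 + 0.57688368·0.54541459) = 35.592917
y = r_b·(sin φ − φ·cos φ) = 30.874996·(0.54541459 − 0.57688368·0.83816640) = 1.910856

x=35.592917 y=1.910856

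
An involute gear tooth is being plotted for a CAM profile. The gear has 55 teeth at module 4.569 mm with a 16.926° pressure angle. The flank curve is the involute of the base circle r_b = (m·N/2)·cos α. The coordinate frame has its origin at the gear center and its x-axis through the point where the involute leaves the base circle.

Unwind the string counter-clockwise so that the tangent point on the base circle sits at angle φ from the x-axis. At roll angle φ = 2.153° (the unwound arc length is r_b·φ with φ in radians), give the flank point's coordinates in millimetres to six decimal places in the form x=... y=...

pitch radius r_p = m·N/2 = 4.569·55/2 = 125.647500
base radius r_b = r_p·cos α = 125.647500·cos 16.926° = 120.204647
roll angle φ = 2.153° = 0.03757694 rad
x = r_b·(cos φ + φ·sin φ) = 120.204647·(0.99929407 + 0.03757694·0.03756810) = 120.289484
y = r_b·(sin φ − φ·cos φ) = 120.204647·(0.03756810 − 0.03757694·0.99929407) = 0.002126

x=120.289484 y=0.002126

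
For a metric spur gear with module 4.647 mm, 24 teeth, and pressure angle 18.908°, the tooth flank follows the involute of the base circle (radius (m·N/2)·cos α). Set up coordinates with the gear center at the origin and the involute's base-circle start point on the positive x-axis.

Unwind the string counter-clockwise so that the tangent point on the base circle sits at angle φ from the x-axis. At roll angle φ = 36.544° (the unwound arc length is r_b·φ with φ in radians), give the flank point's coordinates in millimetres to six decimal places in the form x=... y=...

x=62.418598 y=4.379770

pitch radius r_p = m·N/2 = 4.647·24/2 = 55.764000
base radius r_b = r_p·cos α = 55.764000·cos 18.908° = 52.754981
roll angle φ = 36.544° = 0.63781312 rad
x = r_b·(cos φ + φ·sin φ) = 52.754981·(0.80339983 + 0.63781312·0.59543993) = 62.418598
y = r_b·(sin φ − φ·cos φ) = 52.754981·(0.59543993 − 0.63781312·0.80339983) = 4.379770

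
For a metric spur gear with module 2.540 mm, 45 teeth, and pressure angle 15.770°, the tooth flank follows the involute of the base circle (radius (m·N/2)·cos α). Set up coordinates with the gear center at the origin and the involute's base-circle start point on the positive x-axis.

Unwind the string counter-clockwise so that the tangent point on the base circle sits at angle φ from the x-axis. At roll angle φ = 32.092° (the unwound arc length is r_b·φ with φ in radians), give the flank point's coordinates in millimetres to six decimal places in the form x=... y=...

x=62.961203 y=3.121538

pitch radius r_p = m·N/2 = 2.540·45/2 = 57.150000
base radius r_b = r_p·cos α = 57.150000·cos 15.770° = 54.998898
roll angle φ = 32.092° = 0.56011106 rad
x = r_b·(cos φ + φ·sin φ) = 54.998898·(0.84719611 + 0.56011106·0.53128029) = 62.961203
y = r_b·(sin φ − φ·cos φ) = 54.998898·(0.53128029 − 0.56011106·0.84719611) = 3.121538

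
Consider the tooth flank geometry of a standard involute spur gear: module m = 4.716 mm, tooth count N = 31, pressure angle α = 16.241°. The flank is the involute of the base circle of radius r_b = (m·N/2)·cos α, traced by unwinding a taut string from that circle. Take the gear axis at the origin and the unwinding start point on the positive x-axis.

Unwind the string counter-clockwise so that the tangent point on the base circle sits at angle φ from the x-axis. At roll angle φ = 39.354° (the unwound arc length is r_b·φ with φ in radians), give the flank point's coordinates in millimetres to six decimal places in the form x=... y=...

x=84.833711 y=7.228826

pitch radius r_p = m·N/2 = 4.716·31/2 = 73.098000
base radius r_b = r_p·cos α = 73.098000·cos 16.241° = 70.180936
roll angle φ = 39.354° = 0.68685687 rad
x = r_b·(cos φ + φ·sin φ) = 70.180936·(0.77324292 + 0.68685687·0.63410992) = 84.833711
y = r_b·(sin φ − φ·cos φ) = 70.180936·(0.63410992 − 0.68685687·0.77324292) = 7.228826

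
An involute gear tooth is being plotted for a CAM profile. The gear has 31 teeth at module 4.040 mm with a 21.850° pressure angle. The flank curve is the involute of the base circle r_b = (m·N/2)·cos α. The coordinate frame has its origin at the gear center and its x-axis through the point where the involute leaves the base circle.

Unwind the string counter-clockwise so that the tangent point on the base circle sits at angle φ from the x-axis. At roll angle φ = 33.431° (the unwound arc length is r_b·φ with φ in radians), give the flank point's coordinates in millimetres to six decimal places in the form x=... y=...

x=67.188908 y=3.719095

pitch radius r_p = m·N/2 = 4.040·31/2 = 62.620000
base radius r_b = r_p·cos α = 62.620000·cos 21.850° = 58.121466
roll angle φ = 33.431° = 0.58348102 rad
x = r_b·(cos φ + φ·sin φ) = 58.121466·(0.83454990 + 0.58348102·0.55093236) = 67.188908
y = r_b·(sin φ − φ·cos φ) = 58.121466·(0.55093236 − 0.58348102·0.83454990) = 3.719095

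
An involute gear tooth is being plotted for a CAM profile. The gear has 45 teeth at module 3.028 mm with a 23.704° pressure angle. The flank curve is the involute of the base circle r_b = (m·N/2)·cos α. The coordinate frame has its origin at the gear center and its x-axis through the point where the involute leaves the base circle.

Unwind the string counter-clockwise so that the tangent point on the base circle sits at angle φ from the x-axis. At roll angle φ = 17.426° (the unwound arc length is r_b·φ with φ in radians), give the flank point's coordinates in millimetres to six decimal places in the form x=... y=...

pitch radius r_p = m·N/2 = 3.028·45/2 = 68.130000
base radius r_b = r_p·cos α = 68.130000·cos 23.704° = 62.382181
roll angle φ = 17.426° = 0.30414108 rad
x = r_b·(cos φ + φ·sin φ) = 62.382181·(0.95410453 + 0.30414108·0.29947378) = 65.201032
y = r_b·(sin φ − φ·cos φ) = 62.382181·(0.29947378 − 0.30414108·0.95410453) = 0.579618

x=65.201032 y=0.579618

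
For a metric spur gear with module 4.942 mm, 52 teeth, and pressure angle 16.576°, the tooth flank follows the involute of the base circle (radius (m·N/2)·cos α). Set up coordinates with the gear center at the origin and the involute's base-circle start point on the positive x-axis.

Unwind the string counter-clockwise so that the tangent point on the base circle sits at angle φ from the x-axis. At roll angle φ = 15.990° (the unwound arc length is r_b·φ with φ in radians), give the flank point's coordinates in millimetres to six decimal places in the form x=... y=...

pitch radius r_p = m·N/2 = 4.942·52/2 = 128.492000
base radius r_b = r_p·cos α = 128.492000·cos 16.576° = 123.152150
roll angle φ = 15.990° = 0.27907815 rad
x = r_b·(cos φ + φ·sin φ) = 123.152150·(0.96130979 + 0.27907815·0.27546958) = 127.855002
y = r_b·(sin φ − φ·cos φ) = 123.152150·(0.27546958 − 0.27907815·0.96130979) = 0.885344

x=127.855002 y=0.885344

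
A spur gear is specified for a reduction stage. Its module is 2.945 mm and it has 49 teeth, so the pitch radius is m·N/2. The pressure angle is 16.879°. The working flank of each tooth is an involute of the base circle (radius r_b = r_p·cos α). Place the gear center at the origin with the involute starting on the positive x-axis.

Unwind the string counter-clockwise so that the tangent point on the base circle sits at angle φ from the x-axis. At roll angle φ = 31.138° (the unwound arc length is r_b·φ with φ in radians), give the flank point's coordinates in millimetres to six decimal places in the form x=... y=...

x=78.499665 y=3.586151

pitch radius r_p = m·N/2 = 2.945·49/2 = 72.152500
base radius r_b = r_p·cos α = 72.152500·cos 16.879° = 69.044175
roll angle φ = 31.138° = 0.54346062 rad
x = r_b·(cos φ + φ·sin φ) = 69.044175·(0.85592432 + 0.54346062·0.51710111) = 78.499665
y = r_b·(sin φ − φ·cos φ) = 69.044175·(0.51710111 − 0.54346062·0.85592432) = 3.586151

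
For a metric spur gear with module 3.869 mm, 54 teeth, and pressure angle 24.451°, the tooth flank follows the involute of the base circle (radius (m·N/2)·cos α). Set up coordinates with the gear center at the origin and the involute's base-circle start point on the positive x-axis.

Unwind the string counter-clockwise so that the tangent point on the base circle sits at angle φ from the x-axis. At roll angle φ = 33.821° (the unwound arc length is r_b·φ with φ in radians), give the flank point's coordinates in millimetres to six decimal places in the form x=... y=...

pitch radius r_p = m·N/2 = 3.869·54/2 = 104.463000
base radius r_b = r_p·cos α = 104.463000·cos 24.451° = 95.094297
roll angle φ = 33.821° = 0.59028781 rad
x = r_b·(cos φ + φ·sin φ) = 95.094297·(0.83078052 + 0.59028781·0.55660015) = 110.246128
y = r_b·(sin φ − φ·cos φ) = 95.094297·(0.55660015 − 0.59028781·0.83078052) = 6.295294

x=110.246128 y=6.295294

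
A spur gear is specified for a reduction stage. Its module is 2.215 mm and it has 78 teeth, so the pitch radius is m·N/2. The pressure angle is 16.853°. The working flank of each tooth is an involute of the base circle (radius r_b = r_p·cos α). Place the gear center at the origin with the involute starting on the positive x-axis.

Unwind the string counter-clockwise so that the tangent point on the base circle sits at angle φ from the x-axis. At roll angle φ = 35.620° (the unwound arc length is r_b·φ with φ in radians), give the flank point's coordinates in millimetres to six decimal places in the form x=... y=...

x=97.140692 y=6.369236

pitch radius r_p = m·N/2 = 2.215·78/2 = 86.385000
base radius r_b = r_p·cos α = 86.385000·cos 16.853° = 82.674913
roll angle φ = 35.620° = 0.62168628 rad
x = r_b·(cos φ + φ·sin φ) = 82.674913·(0.81289751 + 0.62168628·0.58240676) = 97.140692
y = r_b·(sin φ − φ·cos φ) = 82.674913·(0.58240676 − 0.62168628·0.81289751) = 6.369236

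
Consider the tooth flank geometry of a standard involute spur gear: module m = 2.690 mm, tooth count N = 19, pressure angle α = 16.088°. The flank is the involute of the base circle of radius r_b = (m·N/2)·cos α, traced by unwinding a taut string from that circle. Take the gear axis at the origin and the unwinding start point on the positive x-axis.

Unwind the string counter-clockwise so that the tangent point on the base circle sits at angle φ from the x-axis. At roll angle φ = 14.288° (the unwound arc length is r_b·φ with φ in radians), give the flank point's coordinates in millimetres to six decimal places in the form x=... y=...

x=25.305839 y=0.126139

pitch radius r_p = m·N/2 = 2.690·19/2 = 25.555000
base radius r_b = r_p·cos α = 25.555000·cos 16.088° = 24.554195
roll angle φ = 14.288° = 0.24937264 rad
x = r_b·(cos φ + φ·sin φ) = 24.554195·(0.96906744 + 0.24937264·0.24679606) = 25.305839
y = r_b·(sin φ − φ·cos φ) = 24.554195·(0.24679606 − 0.24937264·0.96906744) = 0.126139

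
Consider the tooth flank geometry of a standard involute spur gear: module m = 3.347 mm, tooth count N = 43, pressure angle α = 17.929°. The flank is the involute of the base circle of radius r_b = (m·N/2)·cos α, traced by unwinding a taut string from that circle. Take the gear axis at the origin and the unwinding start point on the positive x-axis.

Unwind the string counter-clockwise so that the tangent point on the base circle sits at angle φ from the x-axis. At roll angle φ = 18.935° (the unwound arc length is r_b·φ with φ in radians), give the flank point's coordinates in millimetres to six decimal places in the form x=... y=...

pitch radius r_p = m·N/2 = 3.347·43/2 = 71.960500
base radius r_b = r_p·cos α = 71.960500·cos 17.929° = 68.466006
roll angle φ = 18.935° = 0.33047809 rad
x = r_b·(cos φ + φ·sin φ) = 68.466006·(0.94588731 + 0.33047809·0.32449529) = 72.103324
y = r_b·(sin φ − φ·cos φ) = 68.466006·(0.32449529 − 0.33047809·0.94588731) = 0.814763

x=72.103324 y=0.814763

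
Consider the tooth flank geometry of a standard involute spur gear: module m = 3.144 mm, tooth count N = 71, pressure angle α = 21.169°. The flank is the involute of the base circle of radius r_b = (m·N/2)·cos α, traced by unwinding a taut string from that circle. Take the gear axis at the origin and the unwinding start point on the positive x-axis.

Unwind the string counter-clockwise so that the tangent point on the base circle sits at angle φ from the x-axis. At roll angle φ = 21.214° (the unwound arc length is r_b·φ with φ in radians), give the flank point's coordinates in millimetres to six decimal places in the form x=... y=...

x=110.971793 y=1.736928

pitch radius r_p = m·N/2 = 3.144·71/2 = 111.612000
base radius r_b = r_p·cos α = 111.612000·cos 21.169° = 104.080347
roll angle φ = 21.214° = 0.37025415 rad
x = r_b·(cos φ + φ·sin φ) = 104.080347·(0.93223541 + 0.37025415·0.36185237) = 110.971793
y = r_b·(sin φ − φ·cos φ) = 104.080347·(0.36185237 − 0.37025415·0.93223541) = 1.736928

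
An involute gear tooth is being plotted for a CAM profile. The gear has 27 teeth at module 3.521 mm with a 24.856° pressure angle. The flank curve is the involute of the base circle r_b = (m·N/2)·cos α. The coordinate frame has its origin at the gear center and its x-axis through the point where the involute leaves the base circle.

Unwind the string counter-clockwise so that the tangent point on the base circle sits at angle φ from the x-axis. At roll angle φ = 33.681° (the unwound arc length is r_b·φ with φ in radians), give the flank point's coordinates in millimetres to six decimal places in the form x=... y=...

x=49.950879 y=2.820761

pitch radius r_p = m·N/2 = 3.521·27/2 = 47.533500
base radius r_b = r_p·cos α = 47.533500·cos 24.856° = 43.130333
roll angle φ = 33.681° = 0.58784435 rad
x = r_b·(cos φ + φ·sin φ) = 43.130333·(0.83213807 + 0.58784435·0.55456851) = 49.950879
y = r_b·(sin φ − φ·cos φ) = 43.130333·(0.55456851 − 0.58784435·0.83213807) = 2.820761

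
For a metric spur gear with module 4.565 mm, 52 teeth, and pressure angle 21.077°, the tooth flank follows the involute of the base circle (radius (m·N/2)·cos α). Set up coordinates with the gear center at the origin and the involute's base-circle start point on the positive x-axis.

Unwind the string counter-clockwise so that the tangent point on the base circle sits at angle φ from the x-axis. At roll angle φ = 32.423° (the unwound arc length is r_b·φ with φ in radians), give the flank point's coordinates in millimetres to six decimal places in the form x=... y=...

pitch radius r_p = m·N/2 = 4.565·52/2 = 118.690000
base radius r_b = r_p·cos α = 118.690000·cos 21.077° = 110.749398
roll angle φ = 32.423° = 0.56588810 rad
x = r_b·(cos φ + φ·sin φ) = 110.749398·(0.84411276 + 0.56588810·0.53616569) = 127.087431
y = r_b·(sin φ − φ·cos φ) = 110.749398·(0.53616569 − 0.56588810·0.84411276) = 6.477989

x=127.087431 y=6.477989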